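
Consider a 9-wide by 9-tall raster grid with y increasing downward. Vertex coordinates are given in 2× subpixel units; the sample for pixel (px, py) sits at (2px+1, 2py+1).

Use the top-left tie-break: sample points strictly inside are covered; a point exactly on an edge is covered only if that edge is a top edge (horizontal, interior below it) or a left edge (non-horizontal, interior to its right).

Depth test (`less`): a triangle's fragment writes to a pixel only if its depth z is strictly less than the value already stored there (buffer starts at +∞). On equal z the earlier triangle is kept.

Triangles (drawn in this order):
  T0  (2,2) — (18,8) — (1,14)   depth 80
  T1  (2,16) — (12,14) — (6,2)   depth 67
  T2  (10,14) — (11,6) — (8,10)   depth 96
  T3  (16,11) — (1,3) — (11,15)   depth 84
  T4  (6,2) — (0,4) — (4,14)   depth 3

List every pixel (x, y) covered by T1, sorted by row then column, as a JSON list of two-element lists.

T0:
  2·area = 198
  edge (2, 2)→(18, 8): d=(16,6) right/bottom  bias=-1
  edge (18, 8)→(1, 14): d=(-17,6) right/bottom  bias=-1
  edge (1, 14)→(2, 2): d=(1,-12) top-left  bias=+0
    (1,1)@(3, 3): e=[10,175,13] → X
    (2,1)@(5, 3): e=[-2,163,37] → .
    (1,2)@(3, 5): e=[42,141,15] → X
    (2,2)@(5, 5): e=[30,129,39] → X
    (3,2)@(7, 5): e=[18,117,63] → X
    (4,2)@(9, 5): e=[6,105,87] → X
    (5,2)@(11, 5): e=[-6,93,111] → .
    (1,3)@(3, 7): e=[74,107,17] → X
    (5,3)@(11, 7): e=[26,59,113] → X
    (6,3)@(13, 7): e=[14,47,137] → X
    (7,3)@(15, 7): e=[2,35,161] → X
    (8,3)@(17, 7): e=[-10,23,185] → .
  covered (24 px):
    . . . . . . . . .
    . X . . . . . . .
    . X X X X . . . .
    . X X X X X X X .
    . X X X X X X X .
    . X X X X . . . .
    . X . . . . . . .
    . . . . . . . . .
    . . . . . . . . .
T1:
  2·area = 132  (B↔C swapped to make it positive)
  edge (2, 16)→(6, 2): d=(4,-14) top-left  bias=+0
  edge (6, 2)→(12, 14): d=(6,12) right/bottom  bias=-1
  edge (12, 14)→(2, 16): d=(-10,2) right/bottom  bias=-1
    (3,2)@(7, 5): e=[26,6,100] → X
    (4,2)@(9, 5): e=[54,-18,96] → .
    (2,3)@(5, 7): e=[6,42,84] → X
    (4,3)@(9, 7): e=[62,-6,76] → .
    (2,4)@(5, 9): e=[14,54,64] → X
    (4,4)@(9, 9): e=[70,6,56] → X
    (5,4)@(11, 9): e=[98,-18,52] → .
    (2,5)@(5, 11): e=[22,66,44] → X
    (5,5)@(11, 11): e=[106,-6,32] → .
    (1,6)@(3, 13): e=[2,102,28] → X
    (5,6)@(11, 13): e=[114,6,12] → X
    (6,6)@(13, 13): e=[142,-18,8] → .
    (8,6)@(17, 13): e=[198,-66,0] → .  [on edge]
    (3,7)@(7, 15): e=[66,66,0] → .  [on edge]
  covered (16 px):
    . . . . . . . . .
    . . . . . . . . .
    . . . X . . . . .
    . . X X . . . . .
    . . X X X . . . .
    . . X X X . . . .
    . X X X X X . . .
    . X X . . . . . .
    . . . . . . . . .
T2:
  2·area = 20  (B↔C swapped to make it positive)
  edge (10, 14)→(8, 10): d=(-2,-4) top-left  bias=+0
  edge (8, 10)→(11, 6): d=(3,-4) top-left  bias=+0
  edge (11, 6)→(10, 14): d=(-1,8) right/bottom  bias=-1
    (4,4)@(9, 9): e=[6,1,13] → X
    (5,4)@(11, 9): e=[14,9,-3] → .
    (4,5)@(9, 11): e=[2,7,11] → X
    (5,5)@(11, 11): e=[10,15,-5] → .
    (4,6)@(9, 13): e=[-2,13,9] → .
  covered (2 px):
    . . . . . . . . .
    . . . . . . . . .
    . . . . . . . . .
    . . . . . . . . .
    . . . . X . . . .
    . . . . X . . . .
    . . . . . . . . .
    . . . . . . . . .
    . . . . . . . . .
T3:
  2·area = 100  (B↔C swapped to make it positive)
  edge (16, 11)→(11, 15): d=(-5,4) right/bottom  bias=-1
  edge (11, 15)→(1, 3): d=(-10,-12) top-left  bias=+0
  edge (1, 3)→(16, 11): d=(15,8) right/bottom  bias=-1
    (0,1)@(1, 3): e=[100,0,0] → .  [on edge]
    (1,2)@(3, 5): e=[82,4,14] → X
    (2,2)@(5, 5): e=[74,28,-2] → .
    (1,3)@(3, 7): e=[72,-16,44] → .
    (2,3)@(5, 7): e=[64,8,28] → X
    (3,3)@(7, 7): e=[56,32,12] → X
    (4,3)@(9, 7): e=[48,56,-4] → .
    (2,4)@(5, 9): e=[54,-12,58] → .
    (3,4)@(7, 9): e=[46,12,42] → X
    (4,4)@(9, 9): e=[38,36,26] → X
    (5,4)@(11, 9): e=[30,60,10] → X
    (6,4)@(13, 9): e=[22,84,-6] → .
    (5,7)@(11, 15): e=[0,0,100] → .  [on edge]
  covered (12 px):
    . . . . . . . . .
    . . . . . . . . .
    . X . . . . . . .
    . . X X . . . . .
    . . . X X X . . .
    . . . . X X X X .
    . . . . . X X . .
    . . . . . . . . .
    . . . . . . . . .
T4:
  2·area = 68  (B↔C swapped to make it positive)
  edge (6, 2)→(4, 14): d=(-2,12) right/bottom  bias=-1
  edge (4, 14)→(0, 4): d=(-4,-10) top-left  bias=+0
  edge (0, 4)→(6, 2): d=(6,-2) top-left  bias=+0
    (4,0)@(9, 1): e=[-34,102,0] → .  [on edge]
    (1,1)@(3, 3): e=[34,34,0] → X  [on edge]
    (2,1)@(5, 3): e=[10,54,4] → X
    (3,1)@(7, 3): e=[-14,74,8] → .
    (0,2)@(1, 5): e=[54,6,8] → X
    (3,2)@(7, 5): e=[-18,66,20] → .
    (0,3)@(1, 7): e=[50,-2,20] → .
    (1,3)@(3, 7): e=[26,18,24] → X
    (3,3)@(7, 7): e=[-22,58,32] → .
    (1,4)@(3, 9): e=[22,10,36] → X
    (2,4)@(5, 9): e=[-2,30,40] → .
    (1,5)@(3, 11): e=[18,2,48] → X
  covered (9 px):
    . . . . . . . . .
    . X X . . . . . .
    X X X . . . . . .
    . X X . . . . . .
    . X . . . . . . .
    . X . . . . . . .
    . . . . . . . . .
    . . . . . . . . .
    . . . . . . . . .

Final: [[3,2],[2,3],[3,3],[2,4],[3,4],[4,4],[2,5],[3,5],[4,5],[1,6],[2,6],[3,6],[4,6],[5,6],[1,7],[2,7]]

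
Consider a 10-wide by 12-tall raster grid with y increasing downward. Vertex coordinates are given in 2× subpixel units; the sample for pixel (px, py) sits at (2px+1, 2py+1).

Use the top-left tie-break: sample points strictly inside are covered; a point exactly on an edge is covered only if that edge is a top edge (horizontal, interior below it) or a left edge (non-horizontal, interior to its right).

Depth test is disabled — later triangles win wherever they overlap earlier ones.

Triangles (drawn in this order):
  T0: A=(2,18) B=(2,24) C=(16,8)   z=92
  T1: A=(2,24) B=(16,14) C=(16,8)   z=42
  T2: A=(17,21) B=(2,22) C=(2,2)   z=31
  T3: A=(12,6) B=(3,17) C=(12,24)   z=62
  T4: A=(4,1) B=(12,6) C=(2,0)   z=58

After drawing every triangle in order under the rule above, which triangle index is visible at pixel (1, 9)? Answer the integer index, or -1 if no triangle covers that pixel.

T0:
  2·area = 84  (B↔C swapped to make it positive)
  edge (2, 18)→(16, 8): d=(14,-10) top-left  bias=+0
  edge (16, 8)→(2, 24): d=(-14,16) right/bottom  bias=-1
  edge (2, 24)→(2, 18): d=(0,-6) top-left  bias=+0
    (7,4)@(15, 9): e=[4,2,78] → █
    (8,4)@(17, 9): e=[24,-30,90] → ·
    (6,5)@(13, 11): e=[12,6,66] → █
    (7,5)@(15, 11): e=[32,-26,78] → ·
    (4,6)@(9, 13): e=[0,42,42] → █  [on edge]
    (5,6)@(11, 13): e=[20,10,54] → █
    (6,6)@(13, 13): e=[40,-22,66] → ·
    (3,7)@(7, 15): e=[8,46,30] → █
    (5,7)@(11, 15): e=[48,-18,54] → ·
    (2,8)@(5, 17): e=[16,50,18] → █
    (4,8)@(9, 17): e=[56,-14,42] → ·
    (1,9)@(3, 19): e=[24,54,6] → █
  covered (11 px):
    · · · · · · · · · ·
    · · · · · · · · · ·
    · · · · · · · · · ·
    · · · · · · · · · ·
    · · · · · · · █ · ·
    · · · · · · █ · · ·
    · · · · █ █ · · · ·
    · · · █ █ · · · · ·
    · · █ █ · · · · · ·
    · █ █ · · · · · · ·
    · █ · · · · · · · ·
    · · · · · · · · · ·
T1:
  2·area = 84  (B↔C swapped to make it positive)
  edge (2, 24)→(16, 8): d=(14,-16) top-left  bias=+0
  edge (16, 8)→(16, 14): d=(0,6) right/bottom  bias=-1
  edge (16, 14)→(2, 24): d=(-14,10) right/bottom  bias=-1
    (7,5)@(15, 11): e=[26,6,52] → █
    (8,5)@(17, 11): e=[58,-6,32] → ·
    (6,6)@(13, 13): e=[22,18,44] → █
    (8,6)@(17, 13): e=[86,-6,4] → ·
    (5,7)@(11, 15): e=[18,30,36] → █
    (7,7)@(15, 15): e=[82,6,-4] → ·
    (4,8)@(9, 17): e=[14,42,28] → █
    (6,8)@(13, 17): e=[78,18,-12] → ·
    (3,9)@(7, 19): e=[10,54,20] → █
    (4,9)@(9, 19): e=[42,42,0] → ·  [on edge]
    (5,9)@(11, 19): e=[74,30,-20] → ·
    (2,10)@(5, 21): e=[6,66,12] → █
  covered (10 px):
    · · · · · · · · · ·
    · · · · · · · · · ·
    · · · · · · · · · ·
    · · · · · · · · · ·
    · · · · · · · · · ·
    · · · · · · · █ · ·
    · · · · · · █ █ · ·
    · · · · · █ █ · · ·
    · · · · █ █ · · · ·
    · · · █ · · · · · ·
    · · █ · · · · · · ·
    · █ · · · · · · · ·
T2:
  2·area = 300
  edge (17, 21)→(2, 22): d=(-15,1) right/bottom  bias=-1
  edge (2, 22)→(2, 2): d=(0,-20) top-left  bias=+0
  edge (2, 2)→(17, 21): d=(15,19) right/bottom  bias=-1
    (1,2)@(3, 5): e=[254,20,26] → █
    (2,2)@(5, 5): e=[252,60,-12] → ·
    (1,3)@(3, 7): e=[224,20,56] → █
    (2,3)@(5, 7): e=[222,60,18] → █
    (3,3)@(7, 7): e=[220,100,-20] → ·
    (1,4)@(3, 9): e=[194,20,86] → █
    (3,4)@(7, 9): e=[190,100,10] → █
    (4,4)@(9, 9): e=[188,140,-28] → ·
    (1,5)@(3, 11): e=[164,20,116] → █
    (4,5)@(9, 11): e=[158,140,2] → █
    (5,5)@(11, 11): e=[156,180,-36] → ·
    (1,6)@(3, 13): e=[134,20,146] → █
    (8,10)@(17, 21): e=[0,300,0] → ·  [on edge]
  covered (39 px):
    · · · · · · · · · ·
    · · · · · · · · · ·
    · █ · · · · · · · ·
    · █ █ · · · · · · ·
    · █ █ █ · · · · · ·
    · █ █ █ █ · · · · ·
    · █ █ █ █ · · · · ·
    · █ █ █ █ █ · · · ·
    · █ █ █ █ █ █ · · ·
    · █ █ █ █ █ █ █ · ·
    · █ █ █ █ █ █ █ · ·
    · · · · · · · · · ·
T3:
  2·area = 162  (B↔C swapped to make it positive)
  edge (12, 6)→(12, 24): d=(0,18) right/bottom  bias=-1
  edge (12, 24)→(3, 17): d=(-9,-7) top-left  bias=+0
  edge (3, 17)→(12, 6): d=(9,-11) top-left  bias=+0
    (5,4)@(11, 9): e=[18,128,16] → █
    (6,4)@(13, 9): e=[-18,142,38] → ·
    (4,5)@(9, 11): e=[54,96,12] → █
    (6,5)@(13, 11): e=[-18,124,56] → ·
    (3,6)@(7, 13): e=[90,64,8] → █
    (6,6)@(13, 13): e=[-18,106,74] → ·
    (2,7)@(5, 15): e=[126,32,4] → █
    (6,7)@(13, 15): e=[-18,88,92] → ·
    (1,8)@(3, 17): e=[162,0,0] → █  [on edge]
    (6,8)@(13, 17): e=[-18,70,110] → ·
    (1,9)@(3, 19): e=[162,-18,18] → ·
    (2,9)@(5, 19): e=[126,-4,40] → ·
  covered (21 px):
    · · · · · · · · · ·
    · · · · · · · · · ·
    · · · · · · · · · ·
    · · · · · · · · · ·
    · · · · · █ · · · ·
    · · · · █ █ · · · ·
    · · · █ █ █ · · · ·
    · · █ █ █ █ · · · ·
    · █ █ █ █ █ · · · ·
    · · · █ █ █ · · · ·
    · · · · █ █ · · · ·
    · · · · · █ · · · ·
T4:
  2·area = 2
  edge (4, 1)→(12, 6): d=(8,5) right/bottom  bias=-1
  edge (12, 6)→(2, 0): d=(-10,-6) top-left  bias=+0
  edge (2, 0)→(4, 1): d=(2,1) right/bottom  bias=-1
    (3,1)@(7, 3): e=[1,0,1] → █  [on edge]
    (4,1)@(9, 3): e=[-9,12,-1] → ·
    (3,2)@(7, 5): e=[17,-20,5] → ·
    (8,4)@(17, 9): e=[-1,0,3] → ·  [on edge]
  covered (1 px):
    · · · · · · · · · ·
    · · · █ · · · · · ·
    · · · · · · · · · ·
    · · · · · · · · · ·
    · · · · · · · · · ·
    · · · · · · · · · ·
    · · · · · · · · · ·
    · · · · · · · · · ·
    · · · · · · · · · ·
    · · · · · · · · · ·
    · · · · · · · · · ·
    · · · · · · · · · ·

Z-buffer (winner per pixel, '.' = empty):
  . . . . . . . . . .
  . . . 4 . . . . . .
  . 2 . . . . . . . .
  . 2 2 . . . . . . .
  . 2 2 2 . 3 . 0 . .
  . 2 2 2 3 3 0 1 . .
  . 2 2 3 3 3 1 1 . .
  . 2 3 3 3 3 1 . . .
  . 3 3 3 3 3 2 . . .
  . 2 2 3 3 3 2 2 . .
  . 2 2 2 3 3 2 2 . .
  . 1 . . . 3 . . . .

Result: 2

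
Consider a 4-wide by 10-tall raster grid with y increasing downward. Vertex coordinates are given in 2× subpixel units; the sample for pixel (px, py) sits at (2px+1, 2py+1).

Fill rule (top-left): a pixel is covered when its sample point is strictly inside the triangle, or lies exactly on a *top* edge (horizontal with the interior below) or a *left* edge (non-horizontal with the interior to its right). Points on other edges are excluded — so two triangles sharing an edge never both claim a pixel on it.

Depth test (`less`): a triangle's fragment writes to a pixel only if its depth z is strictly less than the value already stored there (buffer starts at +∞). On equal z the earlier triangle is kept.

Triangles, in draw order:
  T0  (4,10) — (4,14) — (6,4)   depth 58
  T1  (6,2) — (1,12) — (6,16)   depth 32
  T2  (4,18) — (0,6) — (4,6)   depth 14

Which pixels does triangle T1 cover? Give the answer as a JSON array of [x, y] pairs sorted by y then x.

T0:
  2·area = 8  (B↔C swapped to make it positive)
  edge (4, 10)→(6, 4): d=(2,-6) top-left  bias=+0
  edge (6, 4)→(4, 14): d=(-2,10) right/bottom  bias=-1
  edge (4, 14)→(4, 10): d=(0,-4) top-left  bias=+0
    (3,0)@(7, 1): e=[0,-4,12] → ·  [on edge]
    (2,3)@(5, 7): e=[0,4,4] → #  [on edge]
    (3,3)@(7, 7): e=[12,-16,12] → ·
    (2,4)@(5, 9): e=[4,0,4] → ·  [on edge]
    (1,6)@(3, 13): e=[0,12,-4] → ·  [on edge]
    (0,9)@(1, 19): e=[0,20,-12] → ·  [on edge]
    (1,9)@(3, 19): e=[12,0,-4] → ·  [on edge]
  covered (1 px):
    · · · ·
    · · · ·
    · · · ·
    · · # ·
    · · · ·
    · · · ·
    · · · ·
    · · · ·
    · · · ·
    · · · ·
T1:
  2·area = 70  (B↔C swapped to make it positive)
  edge (6, 2)→(6, 16): d=(0,14) right/bottom  bias=-1
  edge (6, 16)→(1, 12): d=(-5,-4) top-left  bias=+0
  edge (1, 12)→(6, 2): d=(5,-10) top-left  bias=+0
    (2,2)@(5, 5): e=[14,51,5] → #
    (3,2)@(7, 5): e=[-14,59,25] → ·
    (2,3)@(5, 7): e=[14,41,15] → #
    (3,3)@(7, 7): e=[-14,49,35] → ·
    (1,4)@(3, 9): e=[42,23,5] → #
    (3,4)@(7, 9): e=[-14,39,45] → ·
    (1,5)@(3, 11): e=[42,13,15] → #
    (3,5)@(7, 11): e=[-14,29,55] → ·
    (1,6)@(3, 13): e=[42,3,25] → #
    (3,6)@(7, 13): e=[-14,19,65] → ·
    (1,7)@(3, 15): e=[42,-7,35] → ·
    (2,7)@(5, 15): e=[14,1,55] → #
  covered (9 px):
    · · · ·
    · · · ·
    · · # ·
    · · # ·
    · # # ·
    · # # ·
    · # # ·
    · · # ·
    · · · ·
    · · · ·
T2:
  2·area = 48
  edge (4, 18)→(0, 6): d=(-4,-12) top-left  bias=+0
  edge (0, 6)→(4, 6): d=(4,0) top-left  bias=+0
  edge (4, 6)→(4, 18): d=(0,12) right/bottom  bias=-1
    (0,3)@(1, 7): e=[8,4,36] → #
    (1,3)@(3, 7): e=[32,4,12] → #
    (2,3)@(5, 7): e=[56,4,-12] → ·
    (0,4)@(1, 9): e=[0,12,36] → #  [on edge]
    (2,4)@(5, 9): e=[48,12,-12] → ·
    (0,5)@(1, 11): e=[-8,20,36] → ·
    (1,5)@(3, 11): e=[16,20,12] → #
    (2,5)@(5, 11): e=[40,20,-12] → ·
    (1,6)@(3, 13): e=[8,28,12] → #
    (2,6)@(5, 13): e=[32,28,-12] → ·
    (1,7)@(3, 15): e=[0,36,12] → #  [on edge]
    (2,7)@(5, 15): e=[24,36,-12] → ·
  covered (7 px):
    · · · ·
    · · · ·
    · · · ·
    # # · ·
    # # · ·
    · # · ·
    · # · ·
    · # · ·
    · · · ·
    · · · ·

Answer: [[2,2],[2,3],[1,4],[2,4],[1,5],[2,5],[1,6],[2,6],[2,7]]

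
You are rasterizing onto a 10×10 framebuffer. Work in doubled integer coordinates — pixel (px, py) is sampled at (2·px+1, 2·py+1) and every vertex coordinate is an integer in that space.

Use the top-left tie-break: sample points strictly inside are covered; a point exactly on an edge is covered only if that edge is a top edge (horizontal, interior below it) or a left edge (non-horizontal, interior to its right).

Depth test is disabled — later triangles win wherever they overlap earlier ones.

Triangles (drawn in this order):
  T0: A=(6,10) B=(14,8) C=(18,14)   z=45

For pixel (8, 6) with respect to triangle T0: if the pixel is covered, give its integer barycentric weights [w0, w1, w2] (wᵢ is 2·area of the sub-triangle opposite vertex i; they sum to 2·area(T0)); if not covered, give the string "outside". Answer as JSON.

T0:
  2·area = 56
  edge (6, 10)→(14, 8): d=(8,-2) top-left  bias=+0
  edge (14, 8)→(18, 14): d=(4,6) right/bottom  bias=-1
  edge (18, 14)→(6, 10): d=(-12,-4) top-left  bias=+0
    (1,4)@(3, 9): e=[-14,70,0] → ·  [on edge]
    (5,4)@(11, 9): e=[2,22,32] → █
    (6,4)@(13, 9): e=[6,10,40] → █
    (7,4)@(15, 9): e=[10,-2,48] → ·
    (4,5)@(9, 11): e=[14,42,0] → █  [on edge]
    (7,5)@(15, 11): e=[26,6,24] → █
    (8,5)@(17, 11): e=[30,-6,32] → ·
    (4,6)@(9, 13): e=[30,50,-24] → ·
    (5,6)@(11, 13): e=[34,38,-16] → ·
    (6,6)@(13, 13): e=[38,26,-8] → ·
    (7,6)@(15, 13): e=[42,14,0] → █  [on edge]
    (8,6)@(17, 13): e=[46,2,8] → █
  covered (8 px):
    · · · · · · · · · ·
    · · · · · · · · · ·
    · · · · · · · · · ·
    · · · · · · · · · ·
    · · · · · █ █ · · ·
    · · · · █ █ █ █ · ·
    · · · · · · · █ █ ·
    · · · · · · · · · ·
    · · · · · · · · · ·
    · · · · · · · · · ·

Answer: [2,8,46]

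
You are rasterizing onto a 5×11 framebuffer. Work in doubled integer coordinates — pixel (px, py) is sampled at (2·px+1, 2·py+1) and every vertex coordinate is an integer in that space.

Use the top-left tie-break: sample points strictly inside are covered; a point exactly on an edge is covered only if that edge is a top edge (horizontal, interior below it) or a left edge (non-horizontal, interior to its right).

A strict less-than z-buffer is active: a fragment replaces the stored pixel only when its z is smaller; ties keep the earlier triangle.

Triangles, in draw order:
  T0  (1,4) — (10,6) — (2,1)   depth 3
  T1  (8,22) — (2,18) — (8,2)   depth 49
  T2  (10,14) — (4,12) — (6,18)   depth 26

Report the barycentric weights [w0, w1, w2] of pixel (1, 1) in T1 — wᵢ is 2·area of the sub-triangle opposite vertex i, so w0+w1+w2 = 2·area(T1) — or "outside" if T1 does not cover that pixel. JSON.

T0:
  2·area = 29  (B↔C swapped to make it positive)
  edge (1, 4)→(2, 1): d=(1,-3) top-left  bias=+0
  edge (2, 1)→(10, 6): d=(8,5) right/bottom  bias=-1
  edge (10, 6)→(1, 4): d=(-9,-2) top-left  bias=+0
    (1,1)@(3, 3): e=[5,11,13] → X
    (2,1)@(5, 3): e=[11,1,17] → X
    (3,1)@(7, 3): e=[17,-9,21] → .
    (1,2)@(3, 5): e=[7,27,-5] → .
    (2,2)@(5, 5): e=[13,17,-1] → .
    (3,2)@(7, 5): e=[19,7,3] → X
    (4,2)@(9, 5): e=[25,-3,7] → .
    (3,3)@(7, 7): e=[21,23,-15] → .
  covered (3 px):
    . . . . .
    . X X . .
    . . . X .
    . . . . .
    . . . . .
    . . . . .
    . . . . .
    . . . . .
    . . . . .
    . . . . .
    . . . . .
T1:
  2·area = 120
  edge (8, 22)→(2, 18): d=(-6,-4) top-left  bias=+0
  edge (2, 18)→(8, 2): d=(6,-16) top-left  bias=+0
  edge (8, 2)→(8, 22): d=(0,20) right/bottom  bias=-1
    (3,2)@(7, 5): e=[98,2,20] → X
    (4,2)@(9, 5): e=[106,34,-20] → .
    (3,3)@(7, 7): e=[86,14,20] → X
    (4,3)@(9, 7): e=[94,46,-20] → .
    (3,4)@(7, 9): e=[74,26,20] → X
    (4,4)@(9, 9): e=[82,58,-20] → .
    (2,5)@(5, 11): e=[54,6,60] → X
    (4,5)@(9, 11): e=[70,70,-20] → .
    (2,6)@(5, 13): e=[42,18,60] → X
    (4,6)@(9, 13): e=[58,82,-20] → .
    (2,7)@(5, 15): e=[30,30,60] → X
    (4,7)@(9, 15): e=[46,94,-20] → .
  covered (15 px):
    . . . . .
    . . . . .
    . . . X .
    . . . X .
    . . . X .
    . . X X .
    . . X X .
    . . X X .
    . X X X .
    . . X X .
    . . . X .
T2:
  2·area = 32  (B↔C swapped to make it positive)
  edge (10, 14)→(6, 18): d=(-4,4) right/bottom  bias=-1
  edge (6, 18)→(4, 12): d=(-2,-6) top-left  bias=+0
  edge (4, 12)→(10, 14): d=(6,2) right/bottom  bias=-1
    (0,1)@(1, 3): e=[80,0,-48] → .  [on edge]
    (1,4)@(3, 9): e=[48,0,-16] → .  [on edge]
    (0,5)@(1, 11): e=[48,-16,0] → .  [on edge]
    (2,6)@(5, 13): e=[24,4,4] → X
    (3,6)@(7, 13): e=[16,16,0] → .  [on edge]
    (2,7)@(5, 15): e=[16,0,16] → X  [on edge]
    (3,7)@(7, 15): e=[8,12,12] → X
    (4,7)@(9, 15): e=[0,24,8] → .  [on edge]
    (2,8)@(5, 17): e=[8,-4,28] → .
    (3,8)@(7, 17): e=[0,8,24] → .  [on edge]
    (2,9)@(5, 19): e=[0,-8,40] → .  [on edge]
    (1,10)@(3, 21): e=[0,-24,56] → .  [on edge]
    (3,10)@(7, 21): e=[-16,0,48] → .  [on edge]
  covered (3 px):
    . . . . .
    . . . . .
    . . . . .
    . . . . .
    . . . . .
    . . . . .
    . . X . .
    . . X X .
    . . . . .
    . . . . .
    . . . . .

Result: "outside"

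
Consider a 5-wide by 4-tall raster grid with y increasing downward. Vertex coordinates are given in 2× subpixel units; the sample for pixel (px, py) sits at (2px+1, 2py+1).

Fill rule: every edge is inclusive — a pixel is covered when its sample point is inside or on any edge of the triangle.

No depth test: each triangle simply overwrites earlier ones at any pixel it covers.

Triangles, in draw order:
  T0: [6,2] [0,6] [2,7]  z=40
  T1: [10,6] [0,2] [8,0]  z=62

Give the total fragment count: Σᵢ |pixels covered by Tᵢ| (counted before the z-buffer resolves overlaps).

T0:
  2·area = 14  (B↔C swapped to make it positive)
  edge (6, 2)→(2, 7): d=(-4,5) inclusive
  edge (2, 7)→(0, 6): d=(-2,-1) inclusive
  edge (0, 6)→(6, 2): d=(6,-4) inclusive
    (2,1)@(5, 3): e=[1,11,2] → █
    (3,1)@(7, 3): e=[-9,13,10] → ·
    (1,2)@(3, 5): e=[3,5,6] → █
    (2,2)@(5, 5): e=[-7,7,14] → ·
    (1,3)@(3, 7): e=[-5,1,18] → ·
  covered (2 px):
    · · · · ·
    · · █ · ·
    · █ · · ·
    · · · · ·
T1:
  2·area = 52
  edge (10, 6)→(0, 2): d=(-10,-4) inclusive
  edge (0, 2)→(8, 0): d=(8,-2) inclusive
  edge (8, 0)→(10, 6): d=(2,6) inclusive
    (2,0)@(5, 1): e=[30,2,20] → █
    (3,0)@(7, 1): e=[38,6,8] → █
    (4,0)@(9, 1): e=[46,10,-4] → ·
    (1,1)@(3, 3): e=[2,14,36] → █
    (4,1)@(9, 3): e=[26,26,0] → █  [on edge]
    (1,2)@(3, 5): e=[-18,30,40] → ·
    (2,2)@(5, 5): e=[-10,34,28] → ·
    (3,2)@(7, 5): e=[-2,38,16] → ·
    (4,2)@(9, 5): e=[6,42,4] → █
    (4,3)@(9, 7): e=[-14,58,8] → ·
  covered (7 px):
    · · █ █ ·
    · █ █ █ █
    · · · · █
    · · · · ·

Result: 9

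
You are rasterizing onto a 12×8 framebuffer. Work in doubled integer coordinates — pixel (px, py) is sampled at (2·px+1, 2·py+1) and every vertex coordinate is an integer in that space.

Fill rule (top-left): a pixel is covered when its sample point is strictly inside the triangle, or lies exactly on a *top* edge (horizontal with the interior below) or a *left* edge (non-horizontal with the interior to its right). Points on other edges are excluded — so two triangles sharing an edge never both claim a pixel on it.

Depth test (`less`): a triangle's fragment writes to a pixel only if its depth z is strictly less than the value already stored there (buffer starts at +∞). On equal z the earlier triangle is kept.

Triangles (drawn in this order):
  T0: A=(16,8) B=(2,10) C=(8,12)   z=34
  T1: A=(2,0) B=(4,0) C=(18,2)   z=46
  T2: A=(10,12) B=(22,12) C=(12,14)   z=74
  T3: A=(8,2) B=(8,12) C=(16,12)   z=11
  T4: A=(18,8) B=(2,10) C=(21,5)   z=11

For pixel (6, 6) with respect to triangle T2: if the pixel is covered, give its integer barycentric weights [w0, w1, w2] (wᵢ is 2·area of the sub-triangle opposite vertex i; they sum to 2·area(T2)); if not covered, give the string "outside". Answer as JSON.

T0:
  2·area = 40  (B↔C swapped to make it positive)
  edge (16, 8)→(8, 12): d=(-8,4) right/bottom  bias=-1
  edge (8, 12)→(2, 10): d=(-6,-2) top-left  bias=+0
  edge (2, 10)→(16, 8): d=(14,-2) top-left  bias=+0
    (11,3)@(23, 7): e=[-20,60,0] → ·  [on edge]
    (4,4)@(9, 9): e=[20,20,0] → █  [on edge]
    (5,4)@(11, 9): e=[12,24,4] → █
    (6,4)@(13, 9): e=[4,28,8] → █
    (7,4)@(15, 9): e=[-4,32,12] → ·
    (2,5)@(5, 11): e=[20,0,20] → █  [on edge]
    (3,5)@(7, 11): e=[12,4,24] → █
    (5,5)@(11, 11): e=[-4,12,32] → ·
    (6,5)@(13, 11): e=[-12,16,36] → ·
    (2,6)@(5, 13): e=[4,-12,48] → ·
    (3,6)@(7, 13): e=[-4,-8,52] → ·
    (4,6)@(9, 13): e=[-12,-4,56] → ·
    (5,6)@(11, 13): e=[-20,0,60] → ·  [on edge]
    (8,7)@(17, 15): e=[-60,0,100] → ·  [on edge]
  covered (6 px):
    · · · · · · · · · · · ·
    · · · · · · · · · · · ·
    · · · · · · · · · · · ·
    · · · · · · · · · · · ·
    · · · · █ █ █ · · · · ·
    · · █ █ █ · · · · · · ·
    · · · · · · · · · · · ·
    · · · · · · · · · · · ·
T1:
  2·area = 4
  edge (2, 0)→(4, 0): d=(2,0) top-left  bias=+0
  edge (4, 0)→(18, 2): d=(14,2) right/bottom  bias=-1
  edge (18, 2)→(2, 0): d=(-16,-2) top-left  bias=+0
    (5,0)@(11, 1): e=[2,0,2] → ·  [on edge]
  covered (0 px):
    · · · · · · · · · · · ·
    · · · · · · · · · · · ·
    · · · · · · · · · · · ·
    · · · · · · · · · · · ·
    · · · · · · · · · · · ·
    · · · · · · · · · · · ·
    · · · · · · · · · · · ·
    · · · · · · · · · · · ·
T2:
  2·area = 24
  edge (10, 12)→(22, 12): d=(12,0) top-left  bias=+0
  edge (22, 12)→(12, 14): d=(-10,2) right/bottom  bias=-1
  edge (12, 14)→(10, 12): d=(-2,-2) top-left  bias=+0
    (0,1)@(1, 3): e=[-108,132,0] → ·  [on edge]
    (1,2)@(3, 5): e=[-84,108,0] → ·  [on edge]
    (2,3)@(5, 7): e=[-60,84,0] → ·  [on edge]
    (3,4)@(7, 9): e=[-36,60,0] → ·  [on edge]
    (4,5)@(9, 11): e=[-12,36,0] → ·  [on edge]
    (5,6)@(11, 13): e=[12,12,0] → █  [on edge]
    (6,6)@(13, 13): e=[12,8,4] → █
    (7,6)@(15, 13): e=[12,4,8] → █
    (8,6)@(17, 13): e=[12,0,12] → ·  [on edge]
    (3,7)@(7, 15): e=[36,0,-12] → ·  [on edge]
    (5,7)@(11, 15): e=[36,-8,-4] → ·
    (6,7)@(13, 15): e=[36,-12,0] → ·  [on edge]
  covered (3 px):
    · · · · · · · · · · · ·
    · · · · · · · · · · · ·
    · · · · · · · · · · · ·
    · · · · · · · · · · · ·
    · · · · · · · · · · · ·
    · · · · · · · · · · · ·
    · · · · · █ █ █ · · · ·
    · · · · · · · · · · · ·
T3:
  2·area = 80  (B↔C swapped to make it positive)
  edge (8, 2)→(16, 12): d=(8,10) right/bottom  bias=-1
  edge (16, 12)→(8, 12): d=(-8,0) right/bottom  bias=-1
  edge (8, 12)→(8, 2): d=(0,-10) top-left  bias=+0
    (4,2)@(9, 5): e=[14,56,10] → █
    (5,2)@(11, 5): e=[-6,56,30] → ·
    (4,3)@(9, 7): e=[30,40,10] → █
    (5,3)@(11, 7): e=[10,40,30] → █
    (6,3)@(13, 7): e=[-10,40,50] → ·
    (4,4)@(9, 9): e=[46,24,10] → █
    (6,4)@(13, 9): e=[6,24,50] → █
    (7,4)@(15, 9): e=[-14,24,70] → ·
    (4,5)@(9, 11): e=[62,8,10] → █
    (7,5)@(15, 11): e=[2,8,70] → █
    (8,5)@(17, 11): e=[-18,8,90] → ·
    (4,6)@(9, 13): e=[78,-8,10] → ·
  covered (10 px):
    · · · · · · · · · · · ·
    · · · · · · · · · · · ·
    · · · · █ · · · · · · ·
    · · · · █ █ · · · · · ·
    · · · · █ █ █ · · · · ·
    · · · · █ █ █ █ · · · ·
    · · · · · · · · · · · ·
    · · · · · · · · · · · ·
T4:
  2·area = 42
  edge (18, 8)→(2, 10): d=(-16,2) right/bottom  bias=-1
  edge (2, 10)→(21, 5): d=(19,-5) top-left  bias=+0
  edge (21, 5)→(18, 8): d=(-3,3) right/bottom  bias=-1
    (11,1)@(23, 3): e=[70,-28,0] → ·  [on edge]
    (10,2)@(21, 5): e=[42,0,0] → ·  [on edge]
    (7,3)@(15, 7): e=[22,8,12] → █
    (8,3)@(17, 7): e=[18,18,6] → █
    (9,3)@(19, 7): e=[14,28,0] → ·  [on edge]
    (3,4)@(7, 9): e=[6,6,30] → █
    (4,4)@(9, 9): e=[2,16,24] → █
    (5,4)@(11, 9): e=[-2,26,18] → ·
    (7,4)@(15, 9): e=[-10,46,6] → ·
    (8,4)@(17, 9): e=[-14,56,0] → ·  [on edge]
    (3,5)@(7, 11): e=[-26,44,24] → ·
    (4,5)@(9, 11): e=[-30,54,18] → ·
    (7,5)@(15, 11): e=[-42,84,0] → ·  [on edge]
    (6,6)@(13, 13): e=[-70,112,0] → ·  [on edge]
    (5,7)@(11, 15): e=[-98,140,0] → ·  [on edge]
  covered (4 px):
    · · · · · · · · · · · ·
    · · · · · · · · · · · ·
    · · · · · · · · · · · ·
    · · · · · · · █ █ · · ·
    · · · █ █ · · · · · · ·
    · · · · · · · · · · · ·
    · · · · · · · · · · · ·
    · · · · · · · · · · · ·

Answer: [8,4,12]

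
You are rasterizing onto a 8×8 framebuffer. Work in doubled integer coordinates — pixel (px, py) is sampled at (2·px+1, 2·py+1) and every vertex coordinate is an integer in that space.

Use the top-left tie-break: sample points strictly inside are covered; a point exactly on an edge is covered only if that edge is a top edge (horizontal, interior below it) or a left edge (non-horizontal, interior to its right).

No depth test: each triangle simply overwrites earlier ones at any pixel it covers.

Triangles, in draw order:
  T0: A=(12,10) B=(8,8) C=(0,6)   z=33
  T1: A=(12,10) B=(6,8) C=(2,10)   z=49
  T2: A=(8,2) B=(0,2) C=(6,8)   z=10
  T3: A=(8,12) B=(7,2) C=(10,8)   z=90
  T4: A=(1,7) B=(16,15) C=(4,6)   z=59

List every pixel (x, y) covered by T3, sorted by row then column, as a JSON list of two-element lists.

T0:
  2·area = 8  (B↔C swapped to make it positive)
  edge (12, 10)→(0, 6): d=(-12,-4) top-left  bias=+0
  edge (0, 6)→(8, 8): d=(8,2) right/bottom  bias=-1
  edge (8, 8)→(12, 10): d=(4,2) right/bottom  bias=-1
    (1,3)@(3, 7): e=[0,2,6] → #  [on edge]
    (2,3)@(5, 7): e=[8,-2,2] → ·
    (1,4)@(3, 9): e=[-24,18,14] → ·
    (4,4)@(9, 9): e=[0,6,2] → #  [on edge]
    (5,4)@(11, 9): e=[8,2,-2] → ·
    (4,5)@(9, 11): e=[-24,22,10] → ·
    (7,5)@(15, 11): e=[0,10,-2] → ·  [on edge]
  covered (2 px):
    · · · · · · · ·
    · · · · · · · ·
    · · · · · · · ·
    · # · · · · · ·
    · · · · # · · ·
    · · · · · · · ·
    · · · · · · · ·
    · · · · · · · ·
T1:
  2·area = 20  (B↔C swapped to make it positive)
  edge (12, 10)→(2, 10): d=(-10,0) right/bottom  bias=-1
  edge (2, 10)→(6, 8): d=(4,-2) top-left  bias=+0
  edge (6, 8)→(12, 10): d=(6,2) right/bottom  bias=-1
    (1,3)@(3, 7): e=[30,-10,0] → ·  [on edge]
    (2,4)@(5, 9): e=[10,2,8] → #
    (3,4)@(7, 9): e=[10,6,4] → #
    (4,4)@(9, 9): e=[10,10,0] → ·  [on edge]
    (2,5)@(5, 11): e=[-10,10,20] → ·
    (3,5)@(7, 11): e=[-10,14,16] → ·
    (7,5)@(15, 11): e=[-10,30,0] → ·  [on edge]
  covered (2 px):
    · · · · · · · ·
    · · · · · · · ·
    · · · · · · · ·
    · · · · · · · ·
    · · # # · · · ·
    · · · · · · · ·
    · · · · · · · ·
    · · · · · · · ·
T2:
  2·area = 48  (B↔C swapped to make it positive)
  edge (8, 2)→(6, 8): d=(-2,6) right/bottom  bias=-1
  edge (6, 8)→(0, 2): d=(-6,-6) top-left  bias=+0
  edge (0, 2)→(8, 2): d=(8,0) top-left  bias=+0
    (0,1)@(1, 3): e=[40,0,8] → #  [on edge]
    (1,1)@(3, 3): e=[28,12,8] → #
    (2,1)@(5, 3): e=[16,24,8] → #
    (3,1)@(7, 3): e=[4,36,8] → #
    (4,1)@(9, 3): e=[-8,48,8] → ·
    (0,2)@(1, 5): e=[36,-12,24] → ·
    (1,2)@(3, 5): e=[24,0,24] → #  [on edge]
    (3,2)@(7, 5): e=[0,24,24] → ·  [on edge]
    (1,3)@(3, 7): e=[20,-12,40] → ·
    (2,3)@(5, 7): e=[8,0,40] → #  [on edge]
    (3,3)@(7, 7): e=[-4,12,40] → ·
    (2,4)@(5, 9): e=[4,-12,56] → ·
    (3,4)@(7, 9): e=[-8,0,56] → ·  [on edge]
    (2,5)@(5, 11): e=[0,-24,72] → ·  [on edge]
    (4,5)@(9, 11): e=[-24,0,72] → ·  [on edge]
    (5,6)@(11, 13): e=[-40,0,88] → ·  [on edge]
    (6,7)@(13, 15): e=[-56,0,104] → ·  [on edge]
  covered (7 px):
    · · · · · · · ·
    # # # # · · · ·
    · # # · · · · ·
    · · # · · · · ·
    · · · · · · · ·
    · · · · · · · ·
    · · · · · · · ·
    · · · · · · · ·
T3:
  2·area = 24
  edge (8, 12)→(7, 2): d=(-1,-10) top-left  bias=+0
  edge (7, 2)→(10, 8): d=(3,6) right/bottom  bias=-1
  edge (10, 8)→(8, 12): d=(-2,4) right/bottom  bias=-1
    (4,3)@(9, 7): e=[15,3,6] → #
    (5,3)@(11, 7): e=[35,-9,-2] → ·
    (4,4)@(9, 9): e=[13,9,2] → #
    (5,4)@(11, 9): e=[33,-3,-6] → ·
    (4,5)@(9, 11): e=[11,15,-2] → ·
  covered (2 px):
    · · · · · · · ·
    · · · · · · · ·
    · · · · · · · ·
    · · · · # · · ·
    · · · · # · · ·
    · · · · · · · ·
    · · · · · · · ·
    · · · · · · · ·
T4:
  2·area = 39  (B↔C swapped to make it positive)
  edge (1, 7)→(4, 6): d=(3,-1) top-left  bias=+0
  edge (4, 6)→(16, 15): d=(12,9) right/bottom  bias=-1
  edge (16, 15)→(1, 7): d=(-15,-8) top-left  bias=+0
    (6,1)@(13, 3): e=[0,-117,156] → ·  [on edge]
    (3,2)@(7, 5): e=[0,-39,78] → ·  [on edge]
    (0,3)@(1, 7): e=[0,39,0] → #  [on edge]
    (1,3)@(3, 7): e=[2,21,16] → #
    (2,3)@(5, 7): e=[4,3,32] → #
    (3,3)@(7, 7): e=[6,-15,48] → ·
    (0,4)@(1, 9): e=[6,63,-30] → ·
    (1,4)@(3, 9): e=[8,45,-14] → ·
    (2,4)@(5, 9): e=[10,27,2] → #
    (3,4)@(7, 9): e=[12,9,18] → #
    (4,4)@(9, 9): e=[14,-9,34] → ·
    (2,5)@(5, 11): e=[16,51,-28] → ·
  covered (7 px):
    · · · · · · · ·
    · · · · · · · ·
    · · · · · · · ·
    # # # · · · · ·
    · · # # · · · ·
    · · · · # · · ·
    · · · · · · # ·
    · · · · · · · ·

Result: [[4,3],[4,4]]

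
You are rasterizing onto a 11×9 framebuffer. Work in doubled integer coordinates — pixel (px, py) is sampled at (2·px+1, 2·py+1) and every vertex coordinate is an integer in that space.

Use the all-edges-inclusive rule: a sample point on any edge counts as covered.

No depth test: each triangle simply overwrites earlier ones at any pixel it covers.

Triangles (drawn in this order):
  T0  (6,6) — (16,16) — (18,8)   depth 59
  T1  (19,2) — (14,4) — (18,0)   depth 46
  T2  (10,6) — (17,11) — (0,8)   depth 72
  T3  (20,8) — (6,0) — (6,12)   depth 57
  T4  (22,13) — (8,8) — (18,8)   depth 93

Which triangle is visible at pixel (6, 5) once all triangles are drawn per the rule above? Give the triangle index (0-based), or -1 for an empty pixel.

T0:
  2·area = 100  (B↔C swapped to make it positive)
  edge (6, 6)→(18, 8): d=(12,2) inclusive
  edge (18, 8)→(16, 16): d=(-2,8) inclusive
  edge (16, 16)→(6, 6): d=(-10,-10) inclusive
    (0,0)@(1, 1): e=[-50,150,0] → ·  [on edge]
    (1,1)@(3, 3): e=[-30,130,0] → ·  [on edge]
    (2,2)@(5, 5): e=[-10,110,0] → ·  [on edge]
    (3,3)@(7, 7): e=[10,90,0] → █  [on edge]
    (4,3)@(9, 7): e=[6,74,20] → █
    (5,3)@(11, 7): e=[2,58,40] → █
    (6,3)@(13, 7): e=[-2,42,60] → ·
    (3,4)@(7, 9): e=[34,86,-20] → ·
    (4,4)@(9, 9): e=[30,70,0] → █  [on edge]
    (6,4)@(13, 9): e=[22,38,40] → █
    (7,4)@(15, 9): e=[18,22,60] → █
    (8,4)@(17, 9): e=[14,6,80] → █
    (5,5)@(11, 11): e=[50,50,0] → █  [on edge]
    (6,6)@(13, 13): e=[70,30,0] → █  [on edge]
    (7,7)@(15, 15): e=[90,10,0] → █  [on edge]
    (8,8)@(17, 17): e=[110,-10,0] → ·  [on edge]
  covered (15 px):
    · · · · · · · · · · ·
    · · · · · · · · · · ·
    · · · · · · · · · · ·
    · · · █ █ █ · · · · ·
    · · · · █ █ █ █ █ · ·
    · · · · · █ █ █ █ · ·
    · · · · · · █ █ · · ·
    · · · · · · · █ · · ·
    · · · · · · · · · · ·
T1:
  2·area = 12
  edge (19, 2)→(14, 4): d=(-5,2) inclusive
  edge (14, 4)→(18, 0): d=(4,-4) inclusive
  edge (18, 0)→(19, 2): d=(1,2) inclusive
    (8,0)@(17, 1): e=[9,0,3] → █  [on edge]
    (9,0)@(19, 1): e=[5,8,-1] → ·
    (7,1)@(15, 3): e=[3,0,9] → █  [on edge]
    (8,1)@(17, 3): e=[-1,8,5] → ·
    (6,2)@(13, 5): e=[-3,0,15] → ·  [on edge]
    (7,2)@(15, 5): e=[-7,8,11] → ·
    (5,3)@(11, 7): e=[-9,0,21] → ·  [on edge]
    (4,4)@(9, 9): e=[-15,0,27] → ·  [on edge]
    (3,5)@(7, 11): e=[-21,0,33] → ·  [on edge]
    (2,6)@(5, 13): e=[-27,0,39] → ·  [on edge]
    (1,7)@(3, 15): e=[-33,0,45] → ·  [on edge]
    (0,8)@(1, 17): e=[-39,0,51] → ·  [on edge]
  covered (2 px):
    · · · · · · · · █ · ·
    · · · · · · · █ · · ·
    · · · · · · · · · · ·
    · · · · · · · · · · ·
    · · · · · · · · · · ·
    · · · · · · · · · · ·
    · · · · · · · · · · ·
    · · · · · · · · · · ·
    · · · · · · · · · · ·
T2:
  2·area = 64
  edge (10, 6)→(17, 11): d=(7,5) inclusive
  edge (17, 11)→(0, 8): d=(-17,-3) inclusive
  edge (0, 8)→(10, 6): d=(10,-2) inclusive
    (1,0)@(3, 1): e=[0,128,-64] → ·  [on edge]
    (7,2)@(15, 5): e=[-32,96,0] → ·  [on edge]
    (2,3)@(5, 7): e=[32,32,0] → █  [on edge]
    (3,3)@(7, 7): e=[22,38,4] → █
    (4,3)@(9, 7): e=[12,44,8] → █
    (5,3)@(11, 7): e=[2,50,12] → █
    (6,3)@(13, 7): e=[-8,56,16] → ·
    (2,4)@(5, 9): e=[46,-2,20] → ·
    (3,4)@(7, 9): e=[36,4,24] → █
    (6,4)@(13, 9): e=[6,22,36] → █
    (7,4)@(15, 9): e=[-4,28,40] → ·
    (3,5)@(7, 11): e=[50,-30,44] → ·
    (8,5)@(17, 11): e=[0,0,64] → █  [on edge]
  covered (9 px):
    · · · · · · · · · · ·
    · · · · · · · · · · ·
    · · · · · · · · · · ·
    · · █ █ █ █ · · · · ·
    · · · █ █ █ █ · · · ·
    · · · · · · · · █ · ·
    · · · · · · · · · · ·
    · · · · · · · · · · ·
    · · · · · · · · · · ·
T3:
  2·area = 168  (B↔C swapped to make it positive)
  edge (20, 8)→(6, 12): d=(-14,4) inclusive
  edge (6, 12)→(6, 0): d=(0,-12) inclusive
  edge (6, 0)→(20, 8): d=(14,8) inclusive
    (3,0)@(7, 1): e=[150,12,6] → █
    (4,0)@(9, 1): e=[142,36,-10] → ·
    (3,1)@(7, 3): e=[122,12,34] → █
    (4,1)@(9, 3): e=[114,36,18] → █
    (5,1)@(11, 3): e=[106,60,2] → █
    (6,1)@(13, 3): e=[98,84,-14] → ·
    (3,2)@(7, 5): e=[94,12,62] → █
    (6,2)@(13, 5): e=[70,84,14] → █
    (7,2)@(15, 5): e=[62,108,-2] → ·
    (3,3)@(7, 7): e=[66,12,90] → █
    (7,3)@(15, 7): e=[34,108,26] → █
    (8,3)@(17, 7): e=[26,132,10] → █
  covered (21 px):
    · · · █ · · · · · · ·
    · · · █ █ █ · · · · ·
    · · · █ █ █ █ · · · ·
    · · · █ █ █ █ █ █ · ·
    · · · █ █ █ █ █ · · ·
    · · · █ █ · · · · · ·
    · · · · · · · · · · ·
    · · · · · · · · · · ·
    · · · · · · · · · · ·
T4:
  2·area = 50
  edge (22, 13)→(8, 8): d=(-14,-5) inclusive
  edge (8, 8)→(18, 8): d=(10,0) inclusive
  edge (18, 8)→(22, 13): d=(4,5) inclusive
    (5,4)@(11, 9): e=[1,10,39] → █
    (6,4)@(13, 9): e=[11,10,29] → █
    (7,4)@(15, 9): e=[21,10,19] → █
    (8,4)@(17, 9): e=[31,10,9] → █
    (9,4)@(19, 9): e=[41,10,-1] → ·
    (5,5)@(11, 11): e=[-27,30,47] → ·
    (6,5)@(13, 11): e=[-17,30,37] → ·
    (7,5)@(15, 11): e=[-7,30,27] → ·
    (8,5)@(17, 11): e=[3,30,17] → █
    (9,5)@(19, 11): e=[13,30,7] → █
    (10,5)@(21, 11): e=[23,30,-3] → ·
    (8,6)@(17, 13): e=[-25,50,25] → ·
  covered (6 px):
    · · · · · · · · · · ·
    · · · · · · · · · · ·
    · · · · · · · · · · ·
    · · · · · · · · · · ·
    · · · · · █ █ █ █ · ·
    · · · · · · · · █ █ ·
    · · · · · · · · · · ·
    · · · · · · · · · · ·
    · · · · · · · · · · ·

Z-buffer (winner per pixel, '.' = empty):
  . . . 3 . . . . 1 . .
  . . . 3 3 3 . 1 . . .
  . . . 3 3 3 3 . . . .
  . . 2 3 3 3 3 3 3 . .
  . . . 3 3 4 4 4 4 . .
  . . . 3 3 0 0 0 4 4 .
  . . . . . . 0 0 . . .
  . . . . . . . 0 . . .
  . . . . . . . . . . .

Final: 0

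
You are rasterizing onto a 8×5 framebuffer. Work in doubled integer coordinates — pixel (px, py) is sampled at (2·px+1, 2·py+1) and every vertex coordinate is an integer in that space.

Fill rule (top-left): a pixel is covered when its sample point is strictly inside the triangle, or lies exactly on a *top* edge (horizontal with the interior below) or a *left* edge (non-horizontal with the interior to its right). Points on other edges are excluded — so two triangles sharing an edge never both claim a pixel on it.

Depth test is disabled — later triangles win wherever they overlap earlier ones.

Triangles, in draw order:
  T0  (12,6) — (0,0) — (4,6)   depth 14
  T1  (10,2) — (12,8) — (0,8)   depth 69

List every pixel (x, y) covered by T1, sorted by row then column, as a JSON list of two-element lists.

T0:
  2·area = 48  (B↔C swapped to make it positive)
  edge (12, 6)→(4, 6): d=(-8,0) right/bottom  bias=-1
  edge (4, 6)→(0, 0): d=(-4,-6) top-left  bias=+0
  edge (0, 0)→(12, 6): d=(12,6) right/bottom  bias=-1
    (0,0)@(1, 1): e=[40,2,6] → █
    (1,0)@(3, 1): e=[40,14,-6] → ·
    (0,1)@(1, 3): e=[24,-6,30] → ·
    (1,1)@(3, 3): e=[24,6,18] → █
    (2,1)@(5, 3): e=[24,18,6] → █
    (3,1)@(7, 3): e=[24,30,-6] → ·
    (1,2)@(3, 5): e=[8,-2,42] → ·
    (2,2)@(5, 5): e=[8,10,30] → █
    (3,2)@(7, 5): e=[8,22,18] → █
    (4,2)@(9, 5): e=[8,34,6] → █
    (5,2)@(11, 5): e=[8,46,-6] → ·
    (2,3)@(5, 7): e=[-8,2,54] → ·
  covered (6 px):
    █ · · · · · · ·
    · █ █ · · · · ·
    · · █ █ █ · · ·
    · · · · · · · ·
    · · · · · · · ·
T1:
  2·area = 72
  edge (10, 2)→(12, 8): d=(2,6) right/bottom  bias=-1
  edge (12, 8)→(0, 8): d=(-12,0) right/bottom  bias=-1
  edge (0, 8)→(10, 2): d=(10,-6) top-left  bias=+0
    (4,1)@(9, 3): e=[8,60,4] → █
    (5,1)@(11, 3): e=[-4,60,16] → ·
    (2,2)@(5, 5): e=[36,36,0] → █  [on edge]
    (3,2)@(7, 5): e=[24,36,12] → █
    (5,2)@(11, 5): e=[0,36,36] → ·  [on edge]
    (1,3)@(3, 7): e=[52,12,8] → █
    (5,3)@(11, 7): e=[4,12,56] → █
    (6,3)@(13, 7): e=[-8,12,68] → ·
    (1,4)@(3, 9): e=[56,-12,28] → ·
    (2,4)@(5, 9): e=[44,-12,40] → ·
    (3,4)@(7, 9): e=[32,-12,52] → ·
    (4,4)@(9, 9): e=[20,-12,64] → ·
  covered (9 px):
    · · · · · · · ·
    · · · · █ · · ·
    · · █ █ █ · · ·
    · █ █ █ █ █ · ·
    · · · · · · · ·

Result: [[4,1],[2,2],[3,2],[4,2],[1,3],[2,3],[3,3],[4,3],[5,3]]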